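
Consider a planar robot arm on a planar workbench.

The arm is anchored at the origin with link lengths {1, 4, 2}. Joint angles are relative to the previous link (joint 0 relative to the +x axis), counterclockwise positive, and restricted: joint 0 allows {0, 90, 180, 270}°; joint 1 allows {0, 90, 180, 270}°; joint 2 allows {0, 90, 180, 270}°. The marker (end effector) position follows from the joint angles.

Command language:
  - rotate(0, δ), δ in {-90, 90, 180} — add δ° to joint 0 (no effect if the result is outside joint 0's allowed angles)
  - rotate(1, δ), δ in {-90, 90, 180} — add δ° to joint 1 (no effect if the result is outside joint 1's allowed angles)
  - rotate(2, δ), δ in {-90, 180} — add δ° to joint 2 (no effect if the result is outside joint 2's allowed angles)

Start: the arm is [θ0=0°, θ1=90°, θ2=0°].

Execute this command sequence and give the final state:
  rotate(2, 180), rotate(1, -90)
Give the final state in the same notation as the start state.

[θ0=0°, θ1=0°, θ2=180°]

t0: [θ0=0°, θ1=90°, θ2=0°]
1. rotate(2, 180) → [θ0=0°, θ1=90°, θ2=180°]
2. rotate(1, -90) → [θ0=0°, θ1=0°, θ2=180°]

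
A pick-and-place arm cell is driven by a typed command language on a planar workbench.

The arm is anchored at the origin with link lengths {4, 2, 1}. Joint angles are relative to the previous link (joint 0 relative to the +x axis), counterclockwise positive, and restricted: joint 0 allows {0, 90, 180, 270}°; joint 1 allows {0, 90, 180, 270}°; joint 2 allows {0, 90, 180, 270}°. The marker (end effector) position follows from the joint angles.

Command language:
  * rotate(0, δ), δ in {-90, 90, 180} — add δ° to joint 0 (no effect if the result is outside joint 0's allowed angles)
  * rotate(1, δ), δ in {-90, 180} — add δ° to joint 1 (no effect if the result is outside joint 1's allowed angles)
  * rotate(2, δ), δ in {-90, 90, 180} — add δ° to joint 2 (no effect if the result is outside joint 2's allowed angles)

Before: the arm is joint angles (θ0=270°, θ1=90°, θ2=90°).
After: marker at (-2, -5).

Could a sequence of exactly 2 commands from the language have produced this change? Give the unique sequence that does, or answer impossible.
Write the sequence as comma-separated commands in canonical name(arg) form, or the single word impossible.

rotate(1, -90), rotate(1, -90)

initial: joint angles (θ0=270°, θ1=90°, θ2=90°)
1. rotate(1, -90) → joint angles (θ0=270°, θ1=0°, θ2=90°)
2. rotate(1, -90) → joint angles (θ0=270°, θ1=270°, θ2=90°)
no rival 2-sequence matches.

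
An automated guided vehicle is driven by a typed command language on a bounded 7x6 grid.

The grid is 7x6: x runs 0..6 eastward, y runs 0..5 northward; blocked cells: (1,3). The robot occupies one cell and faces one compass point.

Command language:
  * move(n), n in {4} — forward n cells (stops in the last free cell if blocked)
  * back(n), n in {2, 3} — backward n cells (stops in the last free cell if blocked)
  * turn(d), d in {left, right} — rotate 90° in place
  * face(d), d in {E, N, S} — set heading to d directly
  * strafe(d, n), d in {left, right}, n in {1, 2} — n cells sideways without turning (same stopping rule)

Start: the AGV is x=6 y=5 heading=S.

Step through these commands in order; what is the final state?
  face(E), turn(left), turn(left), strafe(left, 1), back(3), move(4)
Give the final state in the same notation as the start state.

x=2 y=4 heading=W

from: x=6 y=5 heading=S
step 1 (face(E)): x=6 y=5 heading=E
step 2 (turn(left)): x=6 y=5 heading=N
step 3 (turn(left)): x=6 y=5 heading=W
step 4 (strafe(left, 1)): x=6 y=4 heading=W
step 5 (back(3)): x=6 y=4 heading=W
step 6 (move(4)): x=2 y=4 heading=W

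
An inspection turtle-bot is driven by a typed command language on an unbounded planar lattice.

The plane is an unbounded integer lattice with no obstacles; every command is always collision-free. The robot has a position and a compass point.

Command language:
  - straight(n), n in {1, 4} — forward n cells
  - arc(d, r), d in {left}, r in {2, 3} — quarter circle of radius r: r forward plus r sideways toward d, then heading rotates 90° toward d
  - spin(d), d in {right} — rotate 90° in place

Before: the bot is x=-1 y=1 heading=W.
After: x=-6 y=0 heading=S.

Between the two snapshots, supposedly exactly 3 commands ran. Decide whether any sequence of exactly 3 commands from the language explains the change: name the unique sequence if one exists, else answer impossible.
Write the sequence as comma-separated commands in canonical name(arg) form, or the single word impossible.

spin(right), arc(left, 2), arc(left, 3)

key: order matters: swapping spin(right) and arc(left, 3) lands elsewhere
t0: x=-1 y=1 heading=W
step 1 (spin(right)): x=-1 y=1 heading=N
step 2 (arc(left, 2)): x=-3 y=3 heading=W
step 3 (arc(left, 3)): x=-6 y=0 heading=S
no rival 3-sequence matches.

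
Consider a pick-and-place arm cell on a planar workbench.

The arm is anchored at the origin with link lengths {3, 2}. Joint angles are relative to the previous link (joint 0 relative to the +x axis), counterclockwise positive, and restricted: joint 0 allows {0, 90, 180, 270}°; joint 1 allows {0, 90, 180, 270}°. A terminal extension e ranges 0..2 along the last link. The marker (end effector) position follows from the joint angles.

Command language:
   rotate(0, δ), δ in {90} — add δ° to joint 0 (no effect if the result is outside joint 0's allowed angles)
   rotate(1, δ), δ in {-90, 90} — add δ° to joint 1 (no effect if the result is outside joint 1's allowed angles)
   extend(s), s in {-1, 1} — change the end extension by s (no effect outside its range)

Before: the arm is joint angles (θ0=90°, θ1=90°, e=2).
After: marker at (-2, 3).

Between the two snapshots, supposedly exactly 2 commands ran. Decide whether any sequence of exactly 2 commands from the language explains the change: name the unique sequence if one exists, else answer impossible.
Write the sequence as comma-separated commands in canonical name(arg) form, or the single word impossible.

start: joint angles (θ0=90°, θ1=90°, e=2)
[1] after extend(-1): joint angles (θ0=90°, θ1=90°, e=1)
[2] after extend(-1): joint angles (θ0=90°, θ1=90°, e=0)
all 25 alternatives checked — unique.

extend(-1), extend(-1)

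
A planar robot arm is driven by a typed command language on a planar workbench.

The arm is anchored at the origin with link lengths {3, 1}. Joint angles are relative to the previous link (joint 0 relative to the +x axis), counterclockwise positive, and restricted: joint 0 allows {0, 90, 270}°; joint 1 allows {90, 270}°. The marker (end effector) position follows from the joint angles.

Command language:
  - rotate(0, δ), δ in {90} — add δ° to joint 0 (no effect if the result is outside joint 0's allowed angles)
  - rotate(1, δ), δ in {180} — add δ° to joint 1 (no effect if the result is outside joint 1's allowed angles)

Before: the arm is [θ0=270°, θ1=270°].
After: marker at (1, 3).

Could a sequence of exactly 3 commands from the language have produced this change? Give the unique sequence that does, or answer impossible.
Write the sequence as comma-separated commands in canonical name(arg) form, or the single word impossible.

t0: [θ0=270°, θ1=270°]
step 1 (rotate(0, 90)): [θ0=0°, θ1=270°]
step 2 (rotate(0, 90)): [θ0=90°, θ1=270°]
step 3 (rotate(0, 90)): [θ0=90°, θ1=270°]
no rival 3-sequence matches.

rotate(0, 90), rotate(0, 90), rotate(0, 90)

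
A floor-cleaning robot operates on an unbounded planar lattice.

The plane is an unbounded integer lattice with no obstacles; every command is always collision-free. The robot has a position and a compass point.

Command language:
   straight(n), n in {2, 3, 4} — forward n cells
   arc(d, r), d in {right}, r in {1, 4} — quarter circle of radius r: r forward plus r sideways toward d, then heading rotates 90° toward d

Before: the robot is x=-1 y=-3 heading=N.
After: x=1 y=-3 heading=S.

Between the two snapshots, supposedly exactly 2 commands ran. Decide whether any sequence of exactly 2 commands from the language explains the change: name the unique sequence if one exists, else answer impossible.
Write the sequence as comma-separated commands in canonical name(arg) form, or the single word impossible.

arc(right, 1), arc(right, 1)

key: position moved to (1,-3) AND the heading swung to S — translation plus rotation needed
from: x=-1 y=-3 heading=N
[1] after arc(right, 1): x=0 y=-2 heading=E
[2] after arc(right, 1): x=1 y=-3 heading=S
no rival 2-sequence matches.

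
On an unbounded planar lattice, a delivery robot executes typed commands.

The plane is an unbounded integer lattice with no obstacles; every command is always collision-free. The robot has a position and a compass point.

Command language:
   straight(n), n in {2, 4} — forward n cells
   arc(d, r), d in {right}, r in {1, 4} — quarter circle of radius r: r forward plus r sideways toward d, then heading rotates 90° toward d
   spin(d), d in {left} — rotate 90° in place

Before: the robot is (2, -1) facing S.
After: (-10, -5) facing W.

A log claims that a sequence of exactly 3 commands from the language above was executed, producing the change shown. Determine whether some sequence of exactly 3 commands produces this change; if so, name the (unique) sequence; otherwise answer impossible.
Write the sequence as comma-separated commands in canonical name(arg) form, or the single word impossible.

arc(right, 4), straight(4), straight(4)

key: order matters: swapping arc(right, 4) and straight(4) lands elsewhere
initial: (2, -1) facing S
[1] after arc(right, 4): (-2, -5) facing W
[2] after straight(4): (-6, -5) facing W
[3] after straight(4): (-10, -5) facing W
no rival 3-sequence matches.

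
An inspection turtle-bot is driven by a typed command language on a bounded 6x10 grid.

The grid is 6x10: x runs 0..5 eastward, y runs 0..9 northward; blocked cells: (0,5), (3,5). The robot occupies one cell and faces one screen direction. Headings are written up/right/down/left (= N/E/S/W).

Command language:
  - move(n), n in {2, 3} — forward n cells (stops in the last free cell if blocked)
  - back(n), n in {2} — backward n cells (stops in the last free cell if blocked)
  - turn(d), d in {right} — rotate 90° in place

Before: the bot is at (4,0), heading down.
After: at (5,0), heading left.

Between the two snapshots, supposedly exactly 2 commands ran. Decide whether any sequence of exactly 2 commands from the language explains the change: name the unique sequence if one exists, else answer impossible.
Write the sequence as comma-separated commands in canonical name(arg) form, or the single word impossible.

key: back(2) runs into the grid edge before its full distance
from: at (4,0), heading down
[1] after turn(right): at (4,0), heading left
[2] after back(2): at (5,0), heading left
uniquely the one of 16 2-step routes that fits.

turn(right), back(2)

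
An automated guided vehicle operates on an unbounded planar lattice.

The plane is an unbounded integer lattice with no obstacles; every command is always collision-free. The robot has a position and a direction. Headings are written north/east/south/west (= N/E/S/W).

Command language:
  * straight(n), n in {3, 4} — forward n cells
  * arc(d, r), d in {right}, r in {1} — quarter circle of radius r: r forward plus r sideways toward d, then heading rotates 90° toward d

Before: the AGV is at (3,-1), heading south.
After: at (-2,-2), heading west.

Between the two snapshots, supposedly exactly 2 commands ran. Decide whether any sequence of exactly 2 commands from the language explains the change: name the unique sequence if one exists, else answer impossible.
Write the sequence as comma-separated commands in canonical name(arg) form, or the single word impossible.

arc(right, 1), straight(4)

key: position moved to (-2,-2) AND the heading swung to W — translation plus rotation needed
start: at (3,-1), heading south
1. arc(right, 1) → at (2,-2), heading west
2. straight(4) → at (-2,-2), heading west
no other 2-command option fits: unique.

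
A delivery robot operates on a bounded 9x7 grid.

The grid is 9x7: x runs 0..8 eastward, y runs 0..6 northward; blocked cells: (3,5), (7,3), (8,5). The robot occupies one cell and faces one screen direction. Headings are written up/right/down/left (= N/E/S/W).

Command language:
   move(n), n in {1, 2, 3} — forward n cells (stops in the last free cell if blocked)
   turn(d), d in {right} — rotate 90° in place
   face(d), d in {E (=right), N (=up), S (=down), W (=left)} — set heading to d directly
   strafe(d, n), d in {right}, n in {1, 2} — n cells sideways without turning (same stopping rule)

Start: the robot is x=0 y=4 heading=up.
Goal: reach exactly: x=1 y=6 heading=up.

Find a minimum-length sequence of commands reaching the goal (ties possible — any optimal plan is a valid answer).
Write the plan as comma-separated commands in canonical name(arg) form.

move(3), strafe(right, 1)

t0: x=0 y=4 heading=up
[1] after move(3): x=0 y=6 heading=up
[2] after strafe(right, 1): x=1 y=6 heading=up
nothing shorter than 2 reaches the goal.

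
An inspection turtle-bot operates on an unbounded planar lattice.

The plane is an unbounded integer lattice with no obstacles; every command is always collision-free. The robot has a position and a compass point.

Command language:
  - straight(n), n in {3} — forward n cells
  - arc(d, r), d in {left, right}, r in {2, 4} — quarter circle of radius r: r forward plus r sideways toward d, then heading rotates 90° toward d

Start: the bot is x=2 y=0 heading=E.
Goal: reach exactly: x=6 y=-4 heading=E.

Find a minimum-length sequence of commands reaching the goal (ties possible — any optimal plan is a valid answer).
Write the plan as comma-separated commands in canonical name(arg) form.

arc(right, 2), arc(left, 2)

start: x=2 y=0 heading=E
t=1 arc(right, 2) ⇒ x=4 y=-2 heading=S
t=2 arc(left, 2) ⇒ x=6 y=-4 heading=E
minimal: 2 command(s), checked below 2.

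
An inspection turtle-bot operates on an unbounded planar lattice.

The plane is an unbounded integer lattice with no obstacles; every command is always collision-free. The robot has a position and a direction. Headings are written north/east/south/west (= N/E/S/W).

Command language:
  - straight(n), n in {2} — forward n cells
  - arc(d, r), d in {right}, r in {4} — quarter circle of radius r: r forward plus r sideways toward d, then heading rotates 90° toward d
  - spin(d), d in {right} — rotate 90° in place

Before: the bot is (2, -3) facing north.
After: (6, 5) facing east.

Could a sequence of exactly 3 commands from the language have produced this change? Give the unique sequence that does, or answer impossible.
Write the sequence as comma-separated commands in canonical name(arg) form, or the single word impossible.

straight(2), straight(2), arc(right, 4)

key: running arc(right, 4) before straight(2) would end elsewhere — order is forced
initial: (2, -3) facing north
[1] after straight(2): (2, -1) facing north
[2] after straight(2): (2, 1) facing north
[3] after arc(right, 4): (6, 5) facing east
all 27 alternatives checked — unique.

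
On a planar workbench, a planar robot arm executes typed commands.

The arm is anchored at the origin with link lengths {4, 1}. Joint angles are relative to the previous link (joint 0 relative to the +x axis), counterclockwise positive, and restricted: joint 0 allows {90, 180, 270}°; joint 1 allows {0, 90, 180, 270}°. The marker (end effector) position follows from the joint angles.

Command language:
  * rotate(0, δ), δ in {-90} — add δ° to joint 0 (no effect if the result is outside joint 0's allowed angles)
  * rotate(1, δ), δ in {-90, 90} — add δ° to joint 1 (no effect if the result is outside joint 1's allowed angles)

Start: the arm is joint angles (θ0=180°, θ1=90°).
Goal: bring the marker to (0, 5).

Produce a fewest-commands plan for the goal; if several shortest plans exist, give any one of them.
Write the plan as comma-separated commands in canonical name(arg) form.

t0: joint angles (θ0=180°, θ1=90°)
step 1 (rotate(1, -90)): joint angles (θ0=180°, θ1=0°)
step 2 (rotate(0, -90)): joint angles (θ0=90°, θ1=0°)
minimal: 2 command(s), checked below 2.

rotate(1, -90), rotate(0, -90)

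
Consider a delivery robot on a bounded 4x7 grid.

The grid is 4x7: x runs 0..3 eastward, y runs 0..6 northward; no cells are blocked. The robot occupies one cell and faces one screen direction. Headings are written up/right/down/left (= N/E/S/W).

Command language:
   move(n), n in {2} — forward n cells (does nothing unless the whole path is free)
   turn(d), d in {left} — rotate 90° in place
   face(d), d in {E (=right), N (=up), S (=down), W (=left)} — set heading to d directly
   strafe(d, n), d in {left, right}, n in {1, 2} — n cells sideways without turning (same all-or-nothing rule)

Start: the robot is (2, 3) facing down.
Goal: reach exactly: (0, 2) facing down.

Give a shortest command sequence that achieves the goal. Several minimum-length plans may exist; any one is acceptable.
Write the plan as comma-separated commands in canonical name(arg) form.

face(E), strafe(right, 1), face(S), strafe(right, 2)

start: (2, 3) facing down
1. face(E) → (2, 3) facing right
2. strafe(right, 1) → (2, 2) facing right
3. face(S) → (2, 2) facing down
4. strafe(right, 2) → (0, 2) facing down
shorter routes all fall short; 4 is best.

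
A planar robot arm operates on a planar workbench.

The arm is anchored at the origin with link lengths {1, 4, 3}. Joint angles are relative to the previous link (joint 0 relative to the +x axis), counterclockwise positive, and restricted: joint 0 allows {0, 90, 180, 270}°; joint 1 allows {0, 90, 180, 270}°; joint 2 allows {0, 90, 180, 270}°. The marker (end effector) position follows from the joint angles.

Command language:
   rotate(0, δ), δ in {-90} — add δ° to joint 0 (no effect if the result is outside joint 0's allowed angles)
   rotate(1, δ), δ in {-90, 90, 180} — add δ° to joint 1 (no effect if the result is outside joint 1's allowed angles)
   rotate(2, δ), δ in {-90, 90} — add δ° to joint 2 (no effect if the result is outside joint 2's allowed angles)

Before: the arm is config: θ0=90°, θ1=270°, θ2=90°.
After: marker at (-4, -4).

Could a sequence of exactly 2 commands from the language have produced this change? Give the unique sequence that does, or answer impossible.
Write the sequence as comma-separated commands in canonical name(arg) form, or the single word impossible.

rotate(0, -90), rotate(0, -90)

from: config: θ0=90°, θ1=270°, θ2=90°
[1] after rotate(0, -90): config: θ0=0°, θ1=270°, θ2=90°
[2] after rotate(0, -90): config: θ0=270°, θ1=270°, θ2=90°
all 36 alternatives checked — unique.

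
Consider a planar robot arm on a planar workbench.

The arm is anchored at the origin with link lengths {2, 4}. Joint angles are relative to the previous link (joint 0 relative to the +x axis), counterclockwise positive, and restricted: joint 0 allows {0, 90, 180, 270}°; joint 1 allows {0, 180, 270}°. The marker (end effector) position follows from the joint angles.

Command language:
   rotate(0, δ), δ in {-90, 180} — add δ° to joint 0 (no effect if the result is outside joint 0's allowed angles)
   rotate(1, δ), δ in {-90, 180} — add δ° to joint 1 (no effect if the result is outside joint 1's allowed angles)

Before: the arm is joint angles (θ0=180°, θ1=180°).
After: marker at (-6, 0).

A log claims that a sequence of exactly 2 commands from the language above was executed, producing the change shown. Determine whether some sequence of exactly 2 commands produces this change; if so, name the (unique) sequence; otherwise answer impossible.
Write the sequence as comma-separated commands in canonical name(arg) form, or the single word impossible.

key: order matters: swapping rotate(1, -90) and rotate(1, 180) lands elsewhere
begin: joint angles (θ0=180°, θ1=180°)
step 1 (rotate(1, -90)): joint angles (θ0=180°, θ1=180°)
step 2 (rotate(1, 180)): joint angles (θ0=180°, θ1=0°)
no other 2-command option fits: unique.

rotate(1, -90), rotate(1, 180)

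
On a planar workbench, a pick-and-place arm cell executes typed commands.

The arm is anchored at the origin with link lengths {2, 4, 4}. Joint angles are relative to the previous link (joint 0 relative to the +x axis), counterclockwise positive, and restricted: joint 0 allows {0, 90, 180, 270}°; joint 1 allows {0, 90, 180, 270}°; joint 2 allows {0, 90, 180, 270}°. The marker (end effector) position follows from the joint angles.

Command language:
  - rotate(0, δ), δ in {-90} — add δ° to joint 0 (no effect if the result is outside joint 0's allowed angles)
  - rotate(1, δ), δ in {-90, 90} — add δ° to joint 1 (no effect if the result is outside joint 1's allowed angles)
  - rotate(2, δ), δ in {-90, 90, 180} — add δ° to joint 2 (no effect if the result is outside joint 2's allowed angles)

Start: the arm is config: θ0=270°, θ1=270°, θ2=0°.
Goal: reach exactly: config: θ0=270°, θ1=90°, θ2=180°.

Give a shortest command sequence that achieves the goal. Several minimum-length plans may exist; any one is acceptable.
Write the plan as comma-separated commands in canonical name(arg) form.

t0: config: θ0=270°, θ1=270°, θ2=0°
[1] after rotate(1, 90): config: θ0=270°, θ1=0°, θ2=0°
[2] after rotate(1, 90): config: θ0=270°, θ1=90°, θ2=0°
[3] after rotate(2, 180): config: θ0=270°, θ1=90°, θ2=180°
shorter routes all fall short; 3 is best.

rotate(1, 90), rotate(1, 90), rotate(2, 180)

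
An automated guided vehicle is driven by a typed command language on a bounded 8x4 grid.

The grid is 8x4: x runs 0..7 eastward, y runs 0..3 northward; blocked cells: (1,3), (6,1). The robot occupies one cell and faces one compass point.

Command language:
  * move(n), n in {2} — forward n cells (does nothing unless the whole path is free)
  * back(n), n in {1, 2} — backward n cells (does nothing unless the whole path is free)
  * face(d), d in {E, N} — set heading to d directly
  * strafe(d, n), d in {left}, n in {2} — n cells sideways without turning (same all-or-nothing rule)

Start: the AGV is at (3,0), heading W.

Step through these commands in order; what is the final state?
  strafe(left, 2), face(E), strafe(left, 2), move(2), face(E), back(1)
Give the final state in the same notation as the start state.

at (4,2), heading E

t0: at (3,0), heading W
1. strafe(left, 2) → at (3,0), heading W
2. face(E) → at (3,0), heading E
3. strafe(left, 2) → at (3,2), heading E
4. move(2) → at (5,2), heading E
5. face(E) → at (5,2), heading E
6. back(1) → at (4,2), heading E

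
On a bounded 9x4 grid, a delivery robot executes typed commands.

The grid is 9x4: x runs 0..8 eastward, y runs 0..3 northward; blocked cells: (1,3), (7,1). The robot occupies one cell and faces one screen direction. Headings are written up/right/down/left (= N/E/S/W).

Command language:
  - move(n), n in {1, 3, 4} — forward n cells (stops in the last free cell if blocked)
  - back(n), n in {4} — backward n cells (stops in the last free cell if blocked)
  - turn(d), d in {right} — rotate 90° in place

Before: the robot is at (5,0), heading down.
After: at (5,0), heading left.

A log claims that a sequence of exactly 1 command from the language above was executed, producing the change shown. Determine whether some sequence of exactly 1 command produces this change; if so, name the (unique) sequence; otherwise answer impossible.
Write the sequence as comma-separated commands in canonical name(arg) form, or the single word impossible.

key: (5,0) unchanged — the single command moves nothing
from: at (5,0), heading down
1. turn(right) → at (5,0), heading left
uniquely the one of 5 1-step routes that fits.

turn(right)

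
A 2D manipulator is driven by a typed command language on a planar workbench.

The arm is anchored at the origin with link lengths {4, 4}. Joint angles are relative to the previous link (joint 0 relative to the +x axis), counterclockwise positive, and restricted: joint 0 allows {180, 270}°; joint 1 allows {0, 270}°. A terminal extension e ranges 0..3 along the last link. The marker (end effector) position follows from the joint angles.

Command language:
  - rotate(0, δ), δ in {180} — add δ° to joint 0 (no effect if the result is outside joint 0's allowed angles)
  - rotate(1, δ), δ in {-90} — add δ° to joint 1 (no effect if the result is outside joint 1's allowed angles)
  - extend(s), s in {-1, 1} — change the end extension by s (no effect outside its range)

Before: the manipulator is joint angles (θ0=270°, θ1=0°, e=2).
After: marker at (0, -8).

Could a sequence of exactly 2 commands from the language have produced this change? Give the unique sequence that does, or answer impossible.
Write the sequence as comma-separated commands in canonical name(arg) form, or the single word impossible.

extend(-1), extend(-1)

initial: joint angles (θ0=270°, θ1=0°, e=2)
[1] after extend(-1): joint angles (θ0=270°, θ1=0°, e=1)
[2] after extend(-1): joint angles (θ0=270°, θ1=0°, e=0)
all 16 alternatives checked — unique.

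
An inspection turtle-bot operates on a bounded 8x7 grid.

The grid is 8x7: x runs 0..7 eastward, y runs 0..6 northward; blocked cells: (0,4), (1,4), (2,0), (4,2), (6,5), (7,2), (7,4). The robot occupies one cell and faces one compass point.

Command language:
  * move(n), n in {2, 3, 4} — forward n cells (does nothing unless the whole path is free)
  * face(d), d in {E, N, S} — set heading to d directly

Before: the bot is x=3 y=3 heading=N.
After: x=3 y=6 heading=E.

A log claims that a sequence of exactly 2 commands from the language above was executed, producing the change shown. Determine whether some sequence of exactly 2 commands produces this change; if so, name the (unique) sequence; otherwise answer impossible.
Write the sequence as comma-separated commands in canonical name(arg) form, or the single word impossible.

key: running face(E) before move(3) would end elsewhere — order is forced
from: x=3 y=3 heading=N
t=1 move(3) ⇒ x=3 y=6 heading=N
t=2 face(E) ⇒ x=3 y=6 heading=E
no rival 2-sequence matches.

move(3), face(E)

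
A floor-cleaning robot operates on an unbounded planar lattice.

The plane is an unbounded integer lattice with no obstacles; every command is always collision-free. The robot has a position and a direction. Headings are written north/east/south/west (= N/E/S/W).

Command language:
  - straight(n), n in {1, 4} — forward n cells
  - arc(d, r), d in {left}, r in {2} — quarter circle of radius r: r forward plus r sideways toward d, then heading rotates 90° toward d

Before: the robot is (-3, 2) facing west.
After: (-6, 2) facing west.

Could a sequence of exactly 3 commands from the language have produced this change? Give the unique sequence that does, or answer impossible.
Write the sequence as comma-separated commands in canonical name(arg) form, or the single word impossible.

key: heading stays W — no command in the sequence turns
from: (-3, 2) facing west
1. straight(1) → (-4, 2) facing west
2. straight(1) → (-5, 2) facing west
3. straight(1) → (-6, 2) facing west
no rival 3-sequence matches.

straight(1), straight(1), straight(1)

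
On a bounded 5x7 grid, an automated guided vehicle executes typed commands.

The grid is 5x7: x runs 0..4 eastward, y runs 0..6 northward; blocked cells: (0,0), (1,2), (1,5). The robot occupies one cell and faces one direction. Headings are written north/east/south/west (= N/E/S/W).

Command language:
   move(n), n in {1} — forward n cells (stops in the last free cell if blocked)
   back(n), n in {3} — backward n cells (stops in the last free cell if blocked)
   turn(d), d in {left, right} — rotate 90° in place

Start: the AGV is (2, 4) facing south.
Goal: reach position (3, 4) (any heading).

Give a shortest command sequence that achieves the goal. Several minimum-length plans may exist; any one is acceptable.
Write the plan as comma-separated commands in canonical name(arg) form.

turn(left), move(1)

from: (2, 4) facing south
1. turn(left) → (2, 4) facing east
2. move(1) → (3, 4) facing east
no 1-step plan works, so 2 is optimal.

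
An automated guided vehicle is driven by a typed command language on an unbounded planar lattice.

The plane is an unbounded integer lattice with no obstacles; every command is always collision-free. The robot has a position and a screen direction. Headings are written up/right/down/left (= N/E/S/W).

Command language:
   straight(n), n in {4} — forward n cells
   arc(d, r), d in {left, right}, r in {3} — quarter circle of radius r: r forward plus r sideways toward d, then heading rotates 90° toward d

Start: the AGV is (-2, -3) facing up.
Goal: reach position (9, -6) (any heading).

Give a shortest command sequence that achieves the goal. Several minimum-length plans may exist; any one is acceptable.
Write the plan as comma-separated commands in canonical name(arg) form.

begin: (-2, -3) facing up
step 1 (arc(right, 3)): (1, 0) facing right
step 2 (straight(4)): (5, 0) facing right
step 3 (straight(4)): (9, 0) facing right
step 4 (arc(right, 3)): (12, -3) facing down
step 5 (arc(right, 3)): (9, -6) facing left
minimal: 5 command(s), checked below 5.

arc(right, 3), straight(4), straight(4), arc(right, 3), arc(right, 3)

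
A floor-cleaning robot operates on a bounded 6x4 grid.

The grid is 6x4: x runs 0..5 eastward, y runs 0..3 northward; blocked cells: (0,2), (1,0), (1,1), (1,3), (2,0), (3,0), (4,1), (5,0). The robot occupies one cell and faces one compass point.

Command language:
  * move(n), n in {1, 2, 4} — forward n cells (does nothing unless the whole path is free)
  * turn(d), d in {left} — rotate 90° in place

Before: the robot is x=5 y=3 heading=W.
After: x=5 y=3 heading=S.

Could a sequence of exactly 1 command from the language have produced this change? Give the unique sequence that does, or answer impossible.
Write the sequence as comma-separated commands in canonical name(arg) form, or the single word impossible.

turn(left)

key: (5,3) unchanged — the single command moves nothing
t0: x=5 y=3 heading=W
[1] after turn(left): x=5 y=3 heading=S
no other 1-command option fits: unique.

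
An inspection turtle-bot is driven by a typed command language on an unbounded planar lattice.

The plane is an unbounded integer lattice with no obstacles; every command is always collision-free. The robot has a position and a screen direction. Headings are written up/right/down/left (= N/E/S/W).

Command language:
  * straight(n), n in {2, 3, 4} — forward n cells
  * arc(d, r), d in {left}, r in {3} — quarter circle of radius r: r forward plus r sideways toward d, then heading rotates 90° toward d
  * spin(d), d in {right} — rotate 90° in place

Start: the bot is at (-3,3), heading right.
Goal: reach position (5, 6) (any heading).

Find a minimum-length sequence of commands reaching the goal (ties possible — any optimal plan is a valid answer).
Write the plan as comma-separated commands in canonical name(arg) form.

straight(3), straight(2), arc(left, 3)

initial: at (-3,3), heading right
1. straight(3) → at (0,3), heading right
2. straight(2) → at (2,3), heading right
3. arc(left, 3) → at (5,6), heading up
minimal: 3 command(s), checked below 3.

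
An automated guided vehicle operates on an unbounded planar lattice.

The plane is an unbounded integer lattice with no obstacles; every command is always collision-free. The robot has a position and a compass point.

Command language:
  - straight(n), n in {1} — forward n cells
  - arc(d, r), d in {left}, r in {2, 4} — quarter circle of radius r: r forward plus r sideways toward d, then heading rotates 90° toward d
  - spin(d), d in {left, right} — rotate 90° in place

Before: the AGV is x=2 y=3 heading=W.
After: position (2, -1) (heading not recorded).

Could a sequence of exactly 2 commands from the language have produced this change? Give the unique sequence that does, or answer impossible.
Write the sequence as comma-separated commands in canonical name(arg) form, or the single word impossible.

t0: x=2 y=3 heading=W
t=1 arc(left, 2) ⇒ x=0 y=1 heading=S
t=2 arc(left, 2) ⇒ x=2 y=-1 heading=E
no other 2-command option fits: unique.

arc(left, 2), arc(left, 2)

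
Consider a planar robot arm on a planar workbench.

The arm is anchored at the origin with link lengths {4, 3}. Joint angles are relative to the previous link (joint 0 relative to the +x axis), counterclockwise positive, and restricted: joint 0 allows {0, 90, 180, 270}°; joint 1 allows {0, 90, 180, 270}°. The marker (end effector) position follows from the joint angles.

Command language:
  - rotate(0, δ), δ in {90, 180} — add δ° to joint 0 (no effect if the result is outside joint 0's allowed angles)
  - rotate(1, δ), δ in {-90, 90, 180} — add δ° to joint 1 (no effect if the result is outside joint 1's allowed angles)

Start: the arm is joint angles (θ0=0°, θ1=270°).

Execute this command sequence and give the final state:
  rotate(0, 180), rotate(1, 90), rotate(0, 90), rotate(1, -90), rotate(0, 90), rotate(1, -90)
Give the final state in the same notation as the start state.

initial: joint angles (θ0=0°, θ1=270°)
step 1 (rotate(0, 180)): joint angles (θ0=180°, θ1=270°)
step 2 (rotate(1, 90)): joint angles (θ0=180°, θ1=0°)
step 3 (rotate(0, 90)): joint angles (θ0=270°, θ1=0°)
step 4 (rotate(1, -90)): joint angles (θ0=270°, θ1=270°)
step 5 (rotate(0, 90)): joint angles (θ0=0°, θ1=270°)
step 6 (rotate(1, -90)): joint angles (θ0=0°, θ1=180°)

joint angles (θ0=0°, θ1=180°)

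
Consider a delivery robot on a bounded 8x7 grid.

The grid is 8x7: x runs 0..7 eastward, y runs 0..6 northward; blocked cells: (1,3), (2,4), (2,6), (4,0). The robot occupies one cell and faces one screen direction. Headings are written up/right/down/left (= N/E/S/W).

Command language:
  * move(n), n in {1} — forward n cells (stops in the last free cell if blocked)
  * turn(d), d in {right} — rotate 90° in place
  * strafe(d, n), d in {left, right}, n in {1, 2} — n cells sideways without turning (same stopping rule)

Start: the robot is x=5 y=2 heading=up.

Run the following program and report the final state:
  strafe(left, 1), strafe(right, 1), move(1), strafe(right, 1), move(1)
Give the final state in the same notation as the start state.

begin: x=5 y=2 heading=up
step 1 (strafe(left, 1)): x=4 y=2 heading=up
step 2 (strafe(right, 1)): x=5 y=2 heading=up
step 3 (move(1)): x=5 y=3 heading=up
step 4 (strafe(right, 1)): x=6 y=3 heading=up
step 5 (move(1)): x=6 y=4 heading=up

x=6 y=4 heading=up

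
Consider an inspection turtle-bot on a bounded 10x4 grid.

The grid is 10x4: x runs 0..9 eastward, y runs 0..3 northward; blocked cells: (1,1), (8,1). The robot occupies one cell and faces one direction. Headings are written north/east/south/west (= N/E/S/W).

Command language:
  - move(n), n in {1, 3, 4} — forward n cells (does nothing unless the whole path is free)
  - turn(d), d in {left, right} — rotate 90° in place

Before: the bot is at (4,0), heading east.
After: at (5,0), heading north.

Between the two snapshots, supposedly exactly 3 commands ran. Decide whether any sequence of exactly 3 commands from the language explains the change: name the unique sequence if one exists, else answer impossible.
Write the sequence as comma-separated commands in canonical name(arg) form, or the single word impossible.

move(1), turn(left), move(4)

key: move(4) would leave the grid, so it does nothing
from: at (4,0), heading east
step 1 (move(1)): at (5,0), heading east
step 2 (turn(left)): at (5,0), heading north
step 3 (move(4)): at (5,0), heading north
uniquely the one of 125 3-step routes that fits.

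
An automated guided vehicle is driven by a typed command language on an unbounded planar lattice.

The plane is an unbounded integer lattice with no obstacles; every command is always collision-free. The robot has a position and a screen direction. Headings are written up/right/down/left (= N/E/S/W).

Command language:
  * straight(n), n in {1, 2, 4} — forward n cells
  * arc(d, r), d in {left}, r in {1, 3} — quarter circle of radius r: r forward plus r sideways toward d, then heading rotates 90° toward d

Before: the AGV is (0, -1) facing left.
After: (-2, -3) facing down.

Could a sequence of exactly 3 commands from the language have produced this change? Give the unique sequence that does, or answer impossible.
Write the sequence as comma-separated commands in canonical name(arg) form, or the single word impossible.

key: position moved to (-2,-3) AND the heading swung to S — translation plus rotation needed
start: (0, -1) facing left
[1] after straight(1): (-1, -1) facing left
[2] after arc(left, 1): (-2, -2) facing down
[3] after straight(1): (-2, -3) facing down
uniquely the one of 125 3-step routes that fits.

straight(1), arc(left, 1), straight(1)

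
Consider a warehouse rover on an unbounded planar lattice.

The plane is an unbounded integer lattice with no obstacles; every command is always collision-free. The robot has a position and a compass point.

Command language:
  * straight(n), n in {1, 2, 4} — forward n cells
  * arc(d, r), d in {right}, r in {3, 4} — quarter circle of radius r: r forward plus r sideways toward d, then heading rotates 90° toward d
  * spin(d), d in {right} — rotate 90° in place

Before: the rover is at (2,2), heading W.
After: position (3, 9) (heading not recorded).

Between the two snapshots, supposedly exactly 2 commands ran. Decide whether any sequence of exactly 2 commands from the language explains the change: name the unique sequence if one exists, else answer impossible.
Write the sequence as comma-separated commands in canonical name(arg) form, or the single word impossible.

arc(right, 3), arc(right, 4)

key: running arc(right, 4) before arc(right, 3) would end elsewhere — order is forced
start: at (2,2), heading W
1. arc(right, 3) → at (-1,5), heading N
2. arc(right, 4) → at (3,9), heading E
no rival 2-sequence matches.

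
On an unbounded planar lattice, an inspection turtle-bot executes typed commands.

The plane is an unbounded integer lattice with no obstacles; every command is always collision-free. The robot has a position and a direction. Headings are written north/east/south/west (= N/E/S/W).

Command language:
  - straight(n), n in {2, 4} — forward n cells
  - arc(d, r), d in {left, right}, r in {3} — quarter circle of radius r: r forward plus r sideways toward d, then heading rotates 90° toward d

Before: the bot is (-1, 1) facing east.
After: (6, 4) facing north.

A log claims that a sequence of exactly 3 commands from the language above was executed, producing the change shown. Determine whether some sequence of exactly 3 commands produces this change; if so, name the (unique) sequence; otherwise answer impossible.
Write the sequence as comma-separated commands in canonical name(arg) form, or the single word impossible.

key: order matters: swapping straight(2) and arc(left, 3) lands elsewhere
from: (-1, 1) facing east
step 1 (straight(2)): (1, 1) facing east
step 2 (straight(2)): (3, 1) facing east
step 3 (arc(left, 3)): (6, 4) facing north
all 64 alternatives checked — unique.

straight(2), straight(2), arc(left, 3)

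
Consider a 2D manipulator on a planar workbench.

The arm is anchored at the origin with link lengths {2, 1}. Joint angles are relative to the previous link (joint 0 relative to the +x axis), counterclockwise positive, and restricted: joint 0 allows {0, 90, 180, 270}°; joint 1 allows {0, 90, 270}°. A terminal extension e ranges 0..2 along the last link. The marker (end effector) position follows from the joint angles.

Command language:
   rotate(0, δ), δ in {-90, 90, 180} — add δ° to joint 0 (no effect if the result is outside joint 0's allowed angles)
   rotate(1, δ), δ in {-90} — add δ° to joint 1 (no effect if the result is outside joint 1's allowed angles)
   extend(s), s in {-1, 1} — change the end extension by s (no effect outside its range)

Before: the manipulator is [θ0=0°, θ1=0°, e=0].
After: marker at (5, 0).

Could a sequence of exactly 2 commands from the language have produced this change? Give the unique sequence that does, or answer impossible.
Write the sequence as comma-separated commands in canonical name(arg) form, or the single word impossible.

extend(1), extend(1)

start: [θ0=0°, θ1=0°, e=0]
t=1 extend(1) ⇒ [θ0=0°, θ1=0°, e=1]
t=2 extend(1) ⇒ [θ0=0°, θ1=0°, e=2]
no rival 2-sequence matches.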